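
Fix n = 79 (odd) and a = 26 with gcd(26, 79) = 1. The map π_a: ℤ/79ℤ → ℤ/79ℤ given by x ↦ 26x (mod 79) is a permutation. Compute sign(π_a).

Start at x=52: 52 → 9 → 76 → 1 → 26 → 44 → 38 → … (one orbit).
Cycle lengths of π_26 on ℤ/79ℤ: [39, 39, 1]; 3 cycles in total.
3 cycles on 79: each ℓ→(−1)^(ℓ−1), product (−1)^76 = +1.
Check: (26/79) = +1 by Zolotarev.

+1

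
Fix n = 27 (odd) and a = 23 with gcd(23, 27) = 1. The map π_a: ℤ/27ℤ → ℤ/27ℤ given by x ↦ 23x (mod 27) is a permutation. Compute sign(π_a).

-1

Orbit of 2 under x↦23x: [2, 19, 5, 7, 26, 4, 11]… (length divides ord_27(23)).
Decompose π into cycles: lengths [18, 6, 2, 1] (4 cycles, including the fixed point 0).
With 4 cycles on 27 points, sign = (−1)^{27−4} = -1.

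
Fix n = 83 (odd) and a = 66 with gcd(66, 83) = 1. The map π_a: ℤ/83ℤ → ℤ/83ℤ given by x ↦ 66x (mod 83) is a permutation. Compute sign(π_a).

-1

Orbit of 70 under x↦66x: [70, 55, 61, 42, 33, 20, 75]… (length divides ord_83(66)).
Cycle type of π: 82 + 1; total 2 cycles.
sign(π) = (−1)^{n − #cycles} = (−1)^{83−2} = (−1)^81 = -1.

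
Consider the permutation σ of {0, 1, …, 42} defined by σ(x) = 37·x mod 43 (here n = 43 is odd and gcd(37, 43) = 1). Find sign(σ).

-1

Trace 6: π^k(6) = [6, 7, 1, 37, 36, 42] for k=0..5.
Cycle type of π: 6×7 + 1; total 8 cycles.
With 8 cycles on 43 points, sign = (−1)^{43−8} = -1.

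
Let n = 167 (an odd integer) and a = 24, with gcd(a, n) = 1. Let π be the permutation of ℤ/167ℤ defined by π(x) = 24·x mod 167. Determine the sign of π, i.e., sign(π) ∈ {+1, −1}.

+1

Orbit of 21 under x↦24x: [21, 3, 72, 58, 56, 8, 25]… (length divides ord_167(24)).
Cycle type of π: 83×2 + 1; total 3 cycles.
3 cycles on 167: each ℓ→(−1)^(ℓ−1), product (−1)^164 = +1.
(24|167)_J = +1 (Zolotarev's lemma cross-check).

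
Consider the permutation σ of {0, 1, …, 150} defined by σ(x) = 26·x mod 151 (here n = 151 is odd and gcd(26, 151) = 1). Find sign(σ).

-1

Trace 29: π^k(29) = [29, 150, 125, 79, 91, 101, 59] for k=0..6.
π_26 has 4 disjoint cycles with lengths [50, 50, 50, 1] on {0,…,150}.
sign(π) = (−1)^{n − #cycles} = (−1)^{151−4} = (−1)^147 = -1.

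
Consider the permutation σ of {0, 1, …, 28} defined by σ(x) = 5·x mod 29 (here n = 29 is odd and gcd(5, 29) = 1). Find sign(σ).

+1

Orbit of 9 under x↦5x: [9, 16, 22, 23, 28, 24, 4]… (length divides ord_29(5)).
The orbit structure of x ↦ 5x mod 29: 3 orbits of sizes [14, 14, 1].
Σ(ℓ_i−1) = 29−3 = 26; sign = (−1)^26 = +1.
The Jacobi symbol (5|29) = +1 (Zolotarev) agrees.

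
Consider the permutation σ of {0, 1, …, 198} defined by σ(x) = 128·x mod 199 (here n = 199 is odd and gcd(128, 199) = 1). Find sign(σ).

+1

Trace 20: π^k(20) = [20, 172, 126, 9, 157, 196, 14] for k=0..6.
Cycle type of π: 99×2 + 1; total 3 cycles.
sign(π) = (−1)^{n − #cycles} = (−1)^{199−3} = (−1)^196 = +1.
Check: (128/199) = +1 by Zolotarev.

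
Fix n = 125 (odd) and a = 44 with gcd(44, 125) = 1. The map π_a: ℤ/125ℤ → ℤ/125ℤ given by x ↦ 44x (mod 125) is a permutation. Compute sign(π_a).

Start at x=119: 119 → 111 → 9 → 21 → 49 → 31 → 114 → … (one orbit).
The orbit structure of x ↦ 44x mod 125: 7 orbits of sizes [50, 50, 10, 10, 2, 2, 1].
7 cycles on 125: each ℓ→(−1)^(ℓ−1), product (−1)^118 = +1.
Zolotarev: (44|125) = +1, matching the cycle-count sign.

+1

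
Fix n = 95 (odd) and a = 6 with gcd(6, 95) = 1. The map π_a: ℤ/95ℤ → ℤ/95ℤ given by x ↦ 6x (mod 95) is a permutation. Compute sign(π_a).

Start at x=11: 11 → 66 → 16 → 1 → 6 → 36 → 26 → … (one orbit).
π_6 has 15 disjoint cycles with lengths [9, 9, 9, 9, 9, 9, 9, 9, 9, 9, 1, 1, 1, 1, 1] on {0,…,94}.
sign(π) = (−1)^{n − #cycles} = (−1)^{95−15} = (−1)^80 = +1.
Via Zolotarev, sign(π_{6}) = (6|95) = +1.

+1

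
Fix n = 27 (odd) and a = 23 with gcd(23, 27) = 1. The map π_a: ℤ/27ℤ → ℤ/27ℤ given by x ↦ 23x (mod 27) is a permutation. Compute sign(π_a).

Orbit of 22 under x↦23x: [22, 20, 1, 23, 16, 17, 13]… (length divides ord_27(23)).
Cycle type of π: 18 + 6 + 2 + 1; total 4 cycles.
Σ(ℓ_i−1) = 27−4 = 23; sign = (−1)^23 = -1.
Zolotarev: (23|27) = -1, matching the cycle-count sign.

-1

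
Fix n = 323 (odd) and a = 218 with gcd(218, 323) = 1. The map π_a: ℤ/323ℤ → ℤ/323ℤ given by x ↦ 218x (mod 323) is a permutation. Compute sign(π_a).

-1

Start at x=286: 286 → 9 → 24 → 64 → 63 → 168 → 125 → … (one orbit).
Cycle type of π: 144×2 + 16 + 9×2 + 1; total 6 cycles.
sign(π) = (−1)^{n − #cycles} = (−1)^{323−6} = (−1)^317 = -1.
Zolotarev: (218|323) = -1, matching the cycle-count sign.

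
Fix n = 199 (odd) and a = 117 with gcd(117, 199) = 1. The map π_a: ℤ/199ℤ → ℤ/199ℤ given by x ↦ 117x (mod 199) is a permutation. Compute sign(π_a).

Trace 116: π^k(116) = [116, 40, 103, 111, 52, 114, 5] for k=0..6.
Cycle type of π: 33×6 + 1; total 7 cycles.
With 7 cycles on 199 points, sign = (−1)^{199−7} = +1.
Check: (117/199) = +1 by Zolotarev.

+1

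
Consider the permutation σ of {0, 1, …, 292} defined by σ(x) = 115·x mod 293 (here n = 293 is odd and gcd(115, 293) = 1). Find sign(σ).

Start at x=36: 36 → 38 → 268 → 55 → 172 → 149 → 141 → … (one orbit).
π_115 has 5 disjoint cycles with lengths [73, 73, 73, 73, 1] on {0,…,292}.
With 5 cycles on 293 points, sign = (−1)^{293−5} = +1.

+1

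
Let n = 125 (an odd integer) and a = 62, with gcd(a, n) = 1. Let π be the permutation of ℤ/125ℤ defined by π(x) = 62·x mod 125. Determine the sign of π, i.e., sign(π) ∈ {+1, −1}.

-1

Trace 103: π^k(103) = [103, 11, 57, 34, 108, 71, 27] for k=0..6.
Decompose π into cycles: lengths [100, 20, 4, 1] (4 cycles, including the fixed point 0).
Σ(ℓ_i−1) = 125−4 = 121; sign = (−1)^121 = -1.
Zolotarev: (62|125) = -1, matching the cycle-count sign.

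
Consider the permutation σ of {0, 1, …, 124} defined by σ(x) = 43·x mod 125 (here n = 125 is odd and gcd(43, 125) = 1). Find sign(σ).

Start at x=76: 76 → 18 → 24 → 32 → 1 → 43 → 99 → … (one orbit).
Cycle lengths of π_43 on ℤ/125ℤ: [20, 20, 20, 20, 20, 4, 4, 4, 4, 4, 4, 1]; 12 cycles in total.
n − c = 125 − 12 = 113; sign = (−1)^113 = -1.

-1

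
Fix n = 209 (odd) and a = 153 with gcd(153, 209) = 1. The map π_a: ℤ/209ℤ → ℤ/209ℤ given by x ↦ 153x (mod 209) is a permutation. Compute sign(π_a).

Orbit of 1 under x↦153x: [1, 153]… (length divides ord_209(153)).
Cycle type of π: 2×95 + 1×19; total 114 cycles.
209 − 114 = 95 transpositions; sign(π) = (−1)^95 = -1.
Zolotarev: (153|209) = -1, matching the cycle-count sign.

-1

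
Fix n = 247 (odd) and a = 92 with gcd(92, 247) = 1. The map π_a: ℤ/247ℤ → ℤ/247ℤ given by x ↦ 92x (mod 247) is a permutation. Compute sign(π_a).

+1

Start at x=1: 1 → 92 → 66 → 144 → 157 → 118 → 235 → … (one orbit).
Cycle lengths of π_92 on ℤ/247ℤ: [9, 9, 9, 9, 9, 9, 9, 9, 9, 9, 9, 9, 9, 9, 9, 9, 9, 9, 9, 9, 9, 9, 9, 9, 9, 9, 1, 1, 1, 1, 1, 1, 1, 1, 1, 1, 1, 1, 1]; 39 cycles in total.
247 − 39 = 208 transpositions; sign(π) = (−1)^208 = +1.
Via Zolotarev, sign(π_{92}) = (92|247) = +1.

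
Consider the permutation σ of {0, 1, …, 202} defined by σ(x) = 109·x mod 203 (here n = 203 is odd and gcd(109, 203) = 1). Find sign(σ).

+1

Orbit of 67 under x↦109x: [67, 198, 64, 74, 149, 1, 109]… (length divides ord_203(109)).
Cycle type of π: 42×4 + 14×2 + 3×2 + 1; total 9 cycles.
sign(π) = (−1)^{n − #cycles} = (−1)^{203−9} = (−1)^194 = +1.
Check: (109/203) = +1 by Zolotarev.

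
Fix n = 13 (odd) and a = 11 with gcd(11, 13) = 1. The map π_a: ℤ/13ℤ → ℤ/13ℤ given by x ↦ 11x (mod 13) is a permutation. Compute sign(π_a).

-1

Trace 10: π^k(10) = [10, 6, 1, 11, 4, 5, 3] for k=0..6.
2 cycles of lengths [12, 1].
13 − 2 = 11 transpositions; sign(π) = (−1)^11 = -1.
Check: (11/13) = -1 by Zolotarev.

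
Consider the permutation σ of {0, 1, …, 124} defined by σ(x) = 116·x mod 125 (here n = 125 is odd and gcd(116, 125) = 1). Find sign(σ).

Start at x=121: 121 → 36 → 51 → 41 → 6 → 71 → 111 → … (one orbit).
The orbit structure of x ↦ 116x mod 125: 13 orbits of sizes [25, 25, 25, 25, 5, 5, 5, 5, 1, 1, 1, 1, 1].
With 13 cycles on 125 points, sign = (−1)^{125−13} = +1.

+1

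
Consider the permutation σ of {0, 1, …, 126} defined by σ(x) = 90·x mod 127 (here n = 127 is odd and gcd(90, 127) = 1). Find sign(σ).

-1

Start at x=52: 52 → 108 → 68 → 24 → 1 → 90 → 99 → … (one orbit).
8 cycles of lengths [18, 18, 18, 18, 18, 18, 18, 1].
8 cycles on 127: each ℓ→(−1)^(ℓ−1), product (−1)^119 = -1.
The Jacobi symbol (90|127) = -1 (Zolotarev) agrees.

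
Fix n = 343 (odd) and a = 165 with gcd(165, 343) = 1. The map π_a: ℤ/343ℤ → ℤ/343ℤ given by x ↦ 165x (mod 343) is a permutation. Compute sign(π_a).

+1

Start at x=214: 214 → 324 → 295 → 312 → 30 → 148 → 67 → … (one orbit).
Cycle lengths of π_165 on ℤ/343ℤ: [21, 21, 21, 21, 21, 21, 21, 21, 21, 21, 21, 21, 21, 21, 3, 3, 3, 3, 3, 3, 3, 3, 3, 3, 3, 3, 3, 3, 3, 3, 1]; 31 cycles in total.
Σ(ℓ_i−1) = 343−31 = 312; sign = (−1)^312 = +1.
Check: (165/343) = +1 by Zolotarev.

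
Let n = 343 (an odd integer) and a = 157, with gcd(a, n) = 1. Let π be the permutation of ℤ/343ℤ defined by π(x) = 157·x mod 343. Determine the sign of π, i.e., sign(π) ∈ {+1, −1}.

-1

Start at x=321: 321 → 319 → 5 → 99 → 108 → 149 → 69 → … (one orbit).
The orbit structure of x ↦ 157x mod 343: 4 orbits of sizes [294, 42, 6, 1].
343 − 4 = 339 transpositions; sign(π) = (−1)^339 = -1.
Zolotarev: (157|343) = -1, matching the cycle-count sign.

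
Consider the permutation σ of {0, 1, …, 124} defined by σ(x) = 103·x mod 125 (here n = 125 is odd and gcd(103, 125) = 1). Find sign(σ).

Start at x=93: 93 → 79 → 12 → 111 → 58 → 99 → 72 → … (one orbit).
4 cycles of lengths [100, 20, 4, 1].
sign(π) = (−1)^{n − #cycles} = (−1)^{125−4} = (−1)^121 = -1.
The Jacobi symbol (103|125) = -1 (Zolotarev) agrees.

-1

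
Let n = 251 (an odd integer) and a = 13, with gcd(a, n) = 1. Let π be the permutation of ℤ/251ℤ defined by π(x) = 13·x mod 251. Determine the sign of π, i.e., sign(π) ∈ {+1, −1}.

Trace 52: π^k(52) = [52, 174, 3, 39, 5, 65, 92] for k=0..6.
3 cycles of lengths [125, 125, 1].
sign(π) = (−1)^{n − #cycles} = (−1)^{251−3} = (−1)^248 = +1.

+1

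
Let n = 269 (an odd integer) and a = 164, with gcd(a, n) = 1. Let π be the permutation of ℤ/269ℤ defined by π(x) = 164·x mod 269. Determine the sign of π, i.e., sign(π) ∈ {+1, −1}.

Trace 16: π^k(16) = [16, 203, 205, 264, 256, 20, 52] for k=0..6.
The orbit structure of x ↦ 164x mod 269: 3 orbits of sizes [134, 134, 1].
3 cycles on 269: each ℓ→(−1)^(ℓ−1), product (−1)^266 = +1.

+1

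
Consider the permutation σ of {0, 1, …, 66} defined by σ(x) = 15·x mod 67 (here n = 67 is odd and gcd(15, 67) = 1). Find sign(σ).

+1

Trace 64: π^k(64) = [64, 22, 62, 59, 14, 9, 1] for k=0..6.
Cycle lengths of π_15 on ℤ/67ℤ: [11, 11, 11, 11, 11, 11, 1]; 7 cycles in total.
67 − 7 = 60 transpositions; sign(π) = (−1)^60 = +1.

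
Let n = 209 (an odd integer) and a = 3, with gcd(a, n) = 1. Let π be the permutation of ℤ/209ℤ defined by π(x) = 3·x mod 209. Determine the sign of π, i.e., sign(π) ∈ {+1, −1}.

Start at x=174: 174 → 104 → 103 → 100 → 91 → 64 → 192 → … (one orbit).
Decompose π into cycles: lengths [90, 90, 18, 5, 5, 1] (6 cycles, including the fixed point 0).
With 6 cycles on 209 points, sign = (−1)^{209−6} = -1.
(3|209)_J = -1 (Zolotarev's lemma cross-check).

-1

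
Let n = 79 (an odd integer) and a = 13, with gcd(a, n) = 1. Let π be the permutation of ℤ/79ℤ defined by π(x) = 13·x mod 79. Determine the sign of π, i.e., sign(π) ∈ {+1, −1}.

+1

Orbit of 22 under x↦13x: [22, 49, 5, 65, 55, 4, 52]… (length divides ord_79(13)).
Cycle lengths of π_13 on ℤ/79ℤ: [39, 39, 1]; 3 cycles in total.
3 cycles on 79: each ℓ→(−1)^(ℓ−1), product (−1)^76 = +1.
The Jacobi symbol (13|79) = +1 (Zolotarev) agrees.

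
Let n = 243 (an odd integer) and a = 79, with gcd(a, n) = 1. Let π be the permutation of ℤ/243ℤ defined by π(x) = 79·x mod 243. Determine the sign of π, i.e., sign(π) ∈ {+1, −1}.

Start at x=85: 85 → 154 → 16 → 49 → 226 → 115 → 94 → … (one orbit).
Cycle type of π: 81×2 + 27×2 + 9×2 + 3×2 + 1×3; total 11 cycles.
243 − 11 = 232 transpositions; sign(π) = (−1)^232 = +1.

+1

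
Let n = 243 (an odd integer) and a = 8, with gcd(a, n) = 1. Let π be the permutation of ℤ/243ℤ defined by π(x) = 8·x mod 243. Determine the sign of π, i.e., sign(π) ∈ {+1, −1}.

Orbit of 242 under x↦8x: [242, 235, 179, 217, 35, 37, 53]… (length divides ord_243(8)).
Cycle type of π: 54×3 + 18×3 + 6×3 + 2×4 + 1; total 14 cycles.
Σ(ℓ_i−1) = 243−14 = 229; sign = (−1)^229 = -1.

-1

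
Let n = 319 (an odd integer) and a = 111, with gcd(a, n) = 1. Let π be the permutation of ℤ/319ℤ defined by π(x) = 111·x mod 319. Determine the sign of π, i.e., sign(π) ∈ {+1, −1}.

+1

Start at x=199: 199 → 78 → 45 → 210 → 23 → 1 → 111 → 199 (one orbit).
Cycle lengths of π_111 on ℤ/319ℤ: [7, 7, 7, 7, 7, 7, 7, 7, 7, 7, 7, 7, 7, 7, 7, 7, 7, 7, 7, 7, 7, 7, 7, 7, 7, 7, 7, 7, 7, 7, 7, 7, 7, 7, 7, 7, 7, 7, 7, 7, 7, 7, 7, 7, 1, 1, 1, 1, 1, 1, 1, 1, 1, 1, 1]; 55 cycles in total.
Σ(ℓ_i−1) = 319−55 = 264; sign = (−1)^264 = +1.
(111|319)_J = +1 (Zolotarev's lemma cross-check).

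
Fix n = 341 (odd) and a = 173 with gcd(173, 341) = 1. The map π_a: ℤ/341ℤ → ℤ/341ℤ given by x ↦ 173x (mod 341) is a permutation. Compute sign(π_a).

Trace 140: π^k(140) = [140, 9, 193, 312, 98, 245, 101] for k=0..6.
Cycle type of π: 30×10 + 15×2 + 10 + 1; total 14 cycles.
sign(π) = (−1)^{n − #cycles} = (−1)^{341−14} = (−1)^327 = -1.
(173|341)_J = -1 (Zolotarev's lemma cross-check).

-1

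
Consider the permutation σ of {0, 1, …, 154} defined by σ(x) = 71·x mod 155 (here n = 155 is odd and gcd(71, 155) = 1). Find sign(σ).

+1

Orbit of 16 under x↦71x: [16, 51, 56, 101, 41, 121, 66]… (length divides ord_155(71)).
The orbit structure of x ↦ 71x mod 155: 15 orbits of sizes [15, 15, 15, 15, 15, 15, 15, 15, 15, 15, 1, 1, 1, 1, 1].
15 cycles on 155: each ℓ→(−1)^(ℓ−1), product (−1)^140 = +1.
Zolotarev: (71|155) = +1, matching the cycle-count sign.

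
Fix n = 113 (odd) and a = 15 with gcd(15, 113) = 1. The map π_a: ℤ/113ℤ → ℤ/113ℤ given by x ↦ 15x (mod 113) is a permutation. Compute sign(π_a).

Orbit of 112 under x↦15x: [112, 98, 1, 15]… (length divides ord_113(15)).
The orbit structure of x ↦ 15x mod 113: 29 orbits of sizes [4, 4, 4, 4, 4, 4, 4, 4, 4, 4, 4, 4, 4, 4, 4, 4, 4, 4, 4, 4, 4, 4, 4, 4, 4, 4, 4, 4, 1].
With 29 cycles on 113 points, sign = (−1)^{113−29} = +1.

+1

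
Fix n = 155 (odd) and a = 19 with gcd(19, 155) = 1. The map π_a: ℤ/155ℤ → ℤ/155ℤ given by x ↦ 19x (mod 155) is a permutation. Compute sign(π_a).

+1

Orbit of 134 under x↦19x: [134, 66, 14, 111, 94, 81, 144]… (length divides ord_155(19)).
π_19 has 9 disjoint cycles with lengths [30, 30, 30, 30, 15, 15, 2, 2, 1] on {0,…,154}.
sign(π) = (−1)^{n − #cycles} = (−1)^{155−9} = (−1)^146 = +1.
Check: (19/155) = +1 by Zolotarev.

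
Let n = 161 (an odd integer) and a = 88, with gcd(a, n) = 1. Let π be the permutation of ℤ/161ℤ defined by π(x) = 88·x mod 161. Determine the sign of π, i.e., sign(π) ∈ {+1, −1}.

Orbit of 30 under x↦88x: [30, 64, 158, 58, 113, 123, 37]… (length divides ord_161(88)).
Decompose π into cycles: lengths [66, 66, 22, 3, 3, 1] (6 cycles, including the fixed point 0).
With 6 cycles on 161 points, sign = (−1)^{161−6} = -1.
The Jacobi symbol (88|161) = -1 (Zolotarev) agrees.

-1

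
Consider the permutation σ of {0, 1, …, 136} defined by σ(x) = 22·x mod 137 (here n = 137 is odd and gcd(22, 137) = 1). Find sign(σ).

Orbit of 123 under x↦22x: [123, 103, 74, 121, 59, 65, 60]… (length divides ord_137(22)).
Cycle lengths of π_22 on ℤ/137ℤ: [34, 34, 34, 34, 1]; 5 cycles in total.
5 cycles on 137: each ℓ→(−1)^(ℓ−1), product (−1)^132 = +1.
Via Zolotarev, sign(π_{22}) = (22|137) = +1.

+1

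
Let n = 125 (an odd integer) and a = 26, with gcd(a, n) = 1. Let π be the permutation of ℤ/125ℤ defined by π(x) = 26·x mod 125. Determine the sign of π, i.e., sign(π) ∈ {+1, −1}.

Orbit of 26 under x↦26x: [26, 51, 76, 101, 1]… (length divides ord_125(26)).
π_26 has 45 disjoint cycles with lengths [5, 5, 5, 5, 5, 5, 5, 5, 5, 5, 5, 5, 5, 5, 5, 5, 5, 5, 5, 5, 1, 1, 1, 1, 1, 1, 1, 1, 1, 1, 1, 1, 1, 1, 1, 1, 1, 1, 1, 1, 1, 1, 1, 1, 1] on {0,…,124}.
45 cycles on 125: each ℓ→(−1)^(ℓ−1), product (−1)^80 = +1.
(26|125)_J = +1 (Zolotarev's lemma cross-check).

+1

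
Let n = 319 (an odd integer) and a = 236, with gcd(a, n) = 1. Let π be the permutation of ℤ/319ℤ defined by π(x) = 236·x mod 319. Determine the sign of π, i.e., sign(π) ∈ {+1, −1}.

Orbit of 86 under x↦236x: [86, 199, 71, 168, 92, 20, 254]… (length divides ord_319(236)).
Cycle lengths of π_236 on ℤ/319ℤ: [70, 70, 70, 70, 14, 14, 5, 5, 1]; 9 cycles in total.
n − c = 319 − 9 = 310; sign = (−1)^310 = +1.

+1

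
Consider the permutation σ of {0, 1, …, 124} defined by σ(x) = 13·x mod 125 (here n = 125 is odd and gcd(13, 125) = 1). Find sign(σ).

Start at x=34: 34 → 67 → 121 → 73 → 74 → 87 → 6 → … (one orbit).
Cycle lengths of π_13 on ℤ/125ℤ: [100, 20, 4, 1]; 4 cycles in total.
With 4 cycles on 125 points, sign = (−1)^{125−4} = -1.

-1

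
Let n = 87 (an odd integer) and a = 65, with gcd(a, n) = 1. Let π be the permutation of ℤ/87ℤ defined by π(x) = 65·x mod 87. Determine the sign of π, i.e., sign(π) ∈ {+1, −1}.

-1

Trace 25: π^k(25) = [25, 59, 7, 20, 82, 23, 16] for k=0..6.
The orbit structure of x ↦ 65x mod 87: 10 orbits of sizes [14, 14, 14, 14, 7, 7, 7, 7, 2, 1].
10 cycles on 87: each ℓ→(−1)^(ℓ−1), product (−1)^77 = -1.
The Jacobi symbol (65|87) = -1 (Zolotarev) agrees.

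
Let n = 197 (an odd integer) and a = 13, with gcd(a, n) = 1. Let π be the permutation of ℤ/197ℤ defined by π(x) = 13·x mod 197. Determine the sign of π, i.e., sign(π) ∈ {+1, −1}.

Orbit of 159 under x↦13x: [159, 97, 79, 42, 152, 6, 78]… (length divides ord_197(13)).
π_13 has 2 disjoint cycles with lengths [196, 1] on {0,…,196}.
sign(π) = (−1)^{n − #cycles} = (−1)^{197−2} = (−1)^195 = -1.
Zolotarev: (13|197) = -1, matching the cycle-count sign.

-1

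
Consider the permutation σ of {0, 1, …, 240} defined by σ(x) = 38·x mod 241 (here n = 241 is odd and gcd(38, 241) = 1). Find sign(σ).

-1

Orbit of 22 under x↦38x: [22, 113, 197, 15, 88, 211, 65]… (length divides ord_241(38)).
π_38 has 6 disjoint cycles with lengths [48, 48, 48, 48, 48, 1] on {0,…,240}.
241 − 6 = 235 transpositions; sign(π) = (−1)^235 = -1.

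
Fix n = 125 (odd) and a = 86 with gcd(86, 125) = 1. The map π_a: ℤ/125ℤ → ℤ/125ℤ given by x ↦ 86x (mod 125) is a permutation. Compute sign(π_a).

Trace 16: π^k(16) = [16, 1, 86, 21, 56, 66, 51] for k=0..6.
Cycle lengths of π_86 on ℤ/125ℤ: [25, 25, 25, 25, 5, 5, 5, 5, 1, 1, 1, 1, 1]; 13 cycles in total.
125 − 13 = 112 transpositions; sign(π) = (−1)^112 = +1.
The Jacobi symbol (86|125) = +1 (Zolotarev) agrees.

+1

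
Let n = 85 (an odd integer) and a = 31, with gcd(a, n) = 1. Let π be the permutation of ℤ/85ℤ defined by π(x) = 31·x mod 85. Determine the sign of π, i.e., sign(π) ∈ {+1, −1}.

Orbit of 41 under x↦31x: [41, 81, 46, 66, 6, 16, 71]… (length divides ord_85(31)).
10 cycles of lengths [16, 16, 16, 16, 16, 1, 1, 1, 1, 1].
10 cycles on 85: each ℓ→(−1)^(ℓ−1), product (−1)^75 = -1.

-1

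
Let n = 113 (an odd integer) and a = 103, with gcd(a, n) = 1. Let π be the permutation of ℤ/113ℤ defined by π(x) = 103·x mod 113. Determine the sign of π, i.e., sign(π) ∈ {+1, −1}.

-1

Orbit of 43 under x↦103x: [43, 22, 6, 53, 35, 102, 110]… (length divides ord_113(103)).
The orbit structure of x ↦ 103x mod 113: 2 orbits of sizes [112, 1].
With 2 cycles on 113 points, sign = (−1)^{113−2} = -1.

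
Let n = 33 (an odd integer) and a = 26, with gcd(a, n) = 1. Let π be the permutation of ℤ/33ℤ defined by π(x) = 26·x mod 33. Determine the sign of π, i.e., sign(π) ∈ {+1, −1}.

Orbit of 1 under x↦26x: [1, 26, 16, 20, 25, 23, 4]… (length divides ord_33(26)).
Cycle type of π: 10×2 + 5×2 + 2 + 1; total 6 cycles.
Σ(ℓ_i−1) = 33−6 = 27; sign = (−1)^27 = -1.

-1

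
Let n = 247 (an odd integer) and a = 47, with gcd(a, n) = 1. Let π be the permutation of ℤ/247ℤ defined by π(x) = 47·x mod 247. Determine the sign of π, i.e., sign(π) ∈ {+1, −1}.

Orbit of 233 under x↦47x: [233, 83, 196, 73, 220, 213, 131]… (length divides ord_247(47)).
Decompose π into cycles: lengths [36, 36, 36, 36, 36, 36, 9, 9, 4, 4, 4, 1] (12 cycles, including the fixed point 0).
n − c = 247 − 12 = 235; sign = (−1)^235 = -1.

-1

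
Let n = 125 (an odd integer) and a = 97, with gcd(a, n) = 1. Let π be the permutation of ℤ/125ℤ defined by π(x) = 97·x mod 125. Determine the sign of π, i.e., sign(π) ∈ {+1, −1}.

-1

Start at x=19: 19 → 93 → 21 → 37 → 89 → 8 → 26 → … (one orbit).
π_97 has 4 disjoint cycles with lengths [100, 20, 4, 1] on {0,…,124}.
sign(π) = (−1)^{n − #cycles} = (−1)^{125−4} = (−1)^121 = -1.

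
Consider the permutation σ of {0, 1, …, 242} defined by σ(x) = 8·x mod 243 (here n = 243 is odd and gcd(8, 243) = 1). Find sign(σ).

Orbit of 163 under x↦8x: [163, 89, 226, 107, 127, 44, 109]… (length divides ord_243(8)).
Cycle type of π: 54×3 + 18×3 + 6×3 + 2×4 + 1; total 14 cycles.
With 14 cycles on 243 points, sign = (−1)^{243−14} = -1.
The Jacobi symbol (8|243) = -1 (Zolotarev) agrees.

-1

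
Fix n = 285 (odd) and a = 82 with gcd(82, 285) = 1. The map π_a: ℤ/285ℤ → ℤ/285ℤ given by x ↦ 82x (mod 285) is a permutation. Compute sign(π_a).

Orbit of 244 under x↦82x: [244, 58, 196, 112, 64, 118, 271]… (length divides ord_285(82)).
Cycle lengths of π_82 on ℤ/285ℤ: [36, 36, 36, 36, 36, 36, 9, 9, 9, 9, 9, 9, 4, 4, 4, 1, 1, 1]; 18 cycles in total.
Σ(ℓ_i−1) = 285−18 = 267; sign = (−1)^267 = -1.
The Jacobi symbol (82|285) = -1 (Zolotarev) agrees.

-1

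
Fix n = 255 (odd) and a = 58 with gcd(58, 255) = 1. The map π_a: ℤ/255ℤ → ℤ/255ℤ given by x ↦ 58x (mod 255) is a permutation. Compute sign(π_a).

Trace 97: π^k(97) = [97, 16, 163, 19, 82, 166, 193] for k=0..6.
Cycle lengths of π_58 on ℤ/255ℤ: [16, 16, 16, 16, 16, 16, 16, 16, 16, 16, 16, 16, 16, 16, 16, 4, 4, 4, 1, 1, 1]; 21 cycles in total.
Σ(ℓ_i−1) = 255−21 = 234; sign = (−1)^234 = +1.

+1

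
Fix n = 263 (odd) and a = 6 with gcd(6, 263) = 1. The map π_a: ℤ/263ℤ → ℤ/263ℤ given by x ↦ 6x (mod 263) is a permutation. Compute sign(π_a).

+1

Orbit of 8 under x↦6x: [8, 48, 25, 150, 111, 140, 51]… (length divides ord_263(6)).
Cycle lengths of π_6 on ℤ/263ℤ: [131, 131, 1]; 3 cycles in total.
3 cycles on 263: each ℓ→(−1)^(ℓ−1), product (−1)^260 = +1.
The Jacobi symbol (6|263) = +1 (Zolotarev) agrees.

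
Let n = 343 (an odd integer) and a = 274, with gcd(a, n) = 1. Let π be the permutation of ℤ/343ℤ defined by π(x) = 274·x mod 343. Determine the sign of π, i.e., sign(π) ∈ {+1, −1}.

+1

Orbit of 288 under x↦274x: [288, 22, 197, 127, 155, 281, 162]… (length divides ord_343(274)).
19 cycles of lengths [49, 49, 49, 49, 49, 49, 7, 7, 7, 7, 7, 7, 1, 1, 1, 1, 1, 1, 1].
n − c = 343 − 19 = 324; sign = (−1)^324 = +1.
(274|343)_J = +1 (Zolotarev's lemma cross-check).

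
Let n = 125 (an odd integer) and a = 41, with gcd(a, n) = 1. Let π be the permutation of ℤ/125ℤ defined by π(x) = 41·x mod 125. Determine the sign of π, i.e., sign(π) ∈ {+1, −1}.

+1

Orbit of 96 under x↦41x: [96, 61, 1, 41, 56, 46, 11]… (length divides ord_125(41)).
The orbit structure of x ↦ 41x mod 125: 13 orbits of sizes [25, 25, 25, 25, 5, 5, 5, 5, 1, 1, 1, 1, 1].
With 13 cycles on 125 points, sign = (−1)^{125−13} = +1.
Zolotarev: (41|125) = +1, matching the cycle-count sign.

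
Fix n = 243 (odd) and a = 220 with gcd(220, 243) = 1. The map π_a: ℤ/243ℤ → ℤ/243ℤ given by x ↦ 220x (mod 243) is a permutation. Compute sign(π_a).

Trace 229: π^k(229) = [229, 79, 127, 238, 115, 28, 85] for k=0..6.
Cycle type of π: 81×2 + 27×2 + 9×2 + 3×2 + 1×3; total 11 cycles.
11 cycles on 243: each ℓ→(−1)^(ℓ−1), product (−1)^232 = +1.
The Jacobi symbol (220|243) = +1 (Zolotarev) agrees.

+1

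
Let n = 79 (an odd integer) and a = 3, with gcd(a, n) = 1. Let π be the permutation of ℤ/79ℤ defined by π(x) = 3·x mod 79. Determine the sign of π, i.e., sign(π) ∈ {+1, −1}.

-1

Orbit of 12 under x↦3x: [12, 36, 29, 8, 24, 72, 58]… (length divides ord_79(3)).
Cycle type of π: 78 + 1; total 2 cycles.
With 2 cycles on 79 points, sign = (−1)^{79−2} = -1.
(3|79)_J = -1 (Zolotarev's lemma cross-check).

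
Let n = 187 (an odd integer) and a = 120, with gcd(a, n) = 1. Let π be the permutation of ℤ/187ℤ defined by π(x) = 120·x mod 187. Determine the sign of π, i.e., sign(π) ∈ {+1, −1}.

-1

Orbit of 1 under x↦120x: [1, 120]… (length divides ord_187(120)).
102 cycles of lengths [2, 2, 2, 2, 2, 2, 2, 2, 2, 2, 2, 2, 2, 2, 2, 2, 2, 2, 2, 2, 2, 2, 2, 2, 2, 2, 2, 2, 2, 2, 2, 2, 2, 2, 2, 2, 2, 2, 2, 2, 2, 2, 2, 2, 2, 2, 2, 2, 2, 2, 2, 2, 2, 2, 2, 2, 2, 2, 2, 2, 2, 2, 2, 2, 2, 2, 2, 2, 2, 2, 2, 2, 2, 2, 2, 2, 2, 2, 2, 2, 2, 2, 2, 2, 2, 1, 1, 1, 1, 1, 1, 1, 1, 1, 1, 1, 1, 1, 1, 1, 1, 1].
187 − 102 = 85 transpositions; sign(π) = (−1)^85 = -1.
(120|187)_J = -1 (Zolotarev's lemma cross-check).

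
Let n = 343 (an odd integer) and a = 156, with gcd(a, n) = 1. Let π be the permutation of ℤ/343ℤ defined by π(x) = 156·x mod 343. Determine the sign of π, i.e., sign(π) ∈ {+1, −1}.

Start at x=123: 123 → 323 → 310 → 340 → 218 → 51 → 67 → … (one orbit).
Cycle lengths of π_156 on ℤ/343ℤ: [147, 147, 21, 21, 3, 3, 1]; 7 cycles in total.
n − c = 343 − 7 = 336; sign = (−1)^336 = +1.
(156|343)_J = +1 (Zolotarev's lemma cross-check).

+1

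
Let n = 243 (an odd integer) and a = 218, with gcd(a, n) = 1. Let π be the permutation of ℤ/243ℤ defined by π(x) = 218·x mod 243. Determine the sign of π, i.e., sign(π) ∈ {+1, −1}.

Trace 142: π^k(142) = [142, 95, 55, 83, 112, 116, 16] for k=0..6.
π_218 has 6 disjoint cycles with lengths [162, 54, 18, 6, 2, 1] on {0,…,242}.
243 − 6 = 237 transpositions; sign(π) = (−1)^237 = -1.

-1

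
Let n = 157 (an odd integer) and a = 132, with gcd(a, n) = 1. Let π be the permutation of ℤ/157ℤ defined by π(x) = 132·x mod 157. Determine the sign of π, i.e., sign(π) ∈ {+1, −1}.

Orbit of 39 under x↦132x: [39, 124, 40, 99, 37, 17, 46]… (length divides ord_157(132)).
Decompose π into cycles: lengths [39, 39, 39, 39, 1] (5 cycles, including the fixed point 0).
With 5 cycles on 157 points, sign = (−1)^{157−5} = +1.

+1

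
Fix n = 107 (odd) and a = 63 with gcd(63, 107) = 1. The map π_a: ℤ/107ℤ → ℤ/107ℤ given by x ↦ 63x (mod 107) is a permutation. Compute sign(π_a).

Orbit of 52 under x↦63x: [52, 66, 92, 18, 64, 73, 105]… (length divides ord_107(63)).
Cycle type of π: 106 + 1; total 2 cycles.
sign(π) = (−1)^{n − #cycles} = (−1)^{107−2} = (−1)^105 = -1.
(63|107)_J = -1 (Zolotarev's lemma cross-check).

-1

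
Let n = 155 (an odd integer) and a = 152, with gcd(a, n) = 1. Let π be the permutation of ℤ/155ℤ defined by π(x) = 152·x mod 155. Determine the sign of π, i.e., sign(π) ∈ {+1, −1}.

-1

Trace 38: π^k(38) = [38, 41, 32, 59, 133, 66, 112] for k=0..6.
Cycle lengths of π_152 on ℤ/155ℤ: [60, 60, 15, 15, 4, 1]; 6 cycles in total.
6 cycles on 155: each ℓ→(−1)^(ℓ−1), product (−1)^149 = -1.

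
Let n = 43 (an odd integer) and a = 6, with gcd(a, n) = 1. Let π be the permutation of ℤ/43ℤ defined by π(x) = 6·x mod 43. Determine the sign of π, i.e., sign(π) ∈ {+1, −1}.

Orbit of 1 under x↦6x: [1, 6, 36]… (length divides ord_43(6)).
15 cycles of lengths [3, 3, 3, 3, 3, 3, 3, 3, 3, 3, 3, 3, 3, 3, 1].
With 15 cycles on 43 points, sign = (−1)^{43−15} = +1.
Via Zolotarev, sign(π_{6}) = (6|43) = +1.

+1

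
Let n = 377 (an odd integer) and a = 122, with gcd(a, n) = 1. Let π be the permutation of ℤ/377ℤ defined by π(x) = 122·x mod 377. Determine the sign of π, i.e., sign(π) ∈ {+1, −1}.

-1

Start at x=313: 313 → 109 → 103 → 125 → 170 → 5 → 233 → … (one orbit).
18 cycles of lengths [28, 28, 28, 28, 28, 28, 28, 28, 28, 28, 28, 28, 14, 14, 4, 4, 4, 1].
n − c = 377 − 18 = 359; sign = (−1)^359 = -1.
Via Zolotarev, sign(π_{122}) = (122|377) = -1.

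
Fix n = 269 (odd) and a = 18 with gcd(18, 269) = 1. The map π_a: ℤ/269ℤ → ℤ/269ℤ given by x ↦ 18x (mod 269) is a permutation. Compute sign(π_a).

Orbit of 92 under x↦18x: [92, 42, 218, 158, 154, 82, 131]… (length divides ord_269(18)).
2 cycles of lengths [268, 1].
269 − 2 = 267 transpositions; sign(π) = (−1)^267 = -1.

-1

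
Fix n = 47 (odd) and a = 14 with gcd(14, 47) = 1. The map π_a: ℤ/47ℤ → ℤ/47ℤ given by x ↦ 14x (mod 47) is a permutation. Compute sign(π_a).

+1

Start at x=16: 16 → 36 → 34 → 6 → 37 → 1 → 14 → … (one orbit).
The orbit structure of x ↦ 14x mod 47: 3 orbits of sizes [23, 23, 1].
With 3 cycles on 47 points, sign = (−1)^{47−3} = +1.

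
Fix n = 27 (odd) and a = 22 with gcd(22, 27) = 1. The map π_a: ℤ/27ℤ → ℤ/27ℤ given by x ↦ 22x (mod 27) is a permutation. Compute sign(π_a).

+1

Trace 22: π^k(22) = [22, 25, 10, 4, 7, 19, 13] for k=0..6.
Cycle lengths of π_22 on ℤ/27ℤ: [9, 9, 3, 3, 1, 1, 1]; 7 cycles in total.
7 cycles on 27: each ℓ→(−1)^(ℓ−1), product (−1)^20 = +1.
Zolotarev: (22|27) = +1, matching the cycle-count sign.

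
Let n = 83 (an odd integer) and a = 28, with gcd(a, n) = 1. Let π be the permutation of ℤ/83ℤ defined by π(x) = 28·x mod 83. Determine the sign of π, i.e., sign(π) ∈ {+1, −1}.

+1

Trace 61: π^k(61) = [61, 48, 16, 33, 11, 59, 75] for k=0..6.
3 cycles of lengths [41, 41, 1].
sign(π) = (−1)^{n − #cycles} = (−1)^{83−3} = (−1)^80 = +1.
(28|83)_J = +1 (Zolotarev's lemma cross-check).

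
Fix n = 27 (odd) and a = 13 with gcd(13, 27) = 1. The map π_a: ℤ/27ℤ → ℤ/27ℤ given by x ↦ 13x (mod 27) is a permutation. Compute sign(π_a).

Trace 7: π^k(7) = [7, 10, 22, 16, 19, 4, 25] for k=0..6.
π_13 has 7 disjoint cycles with lengths [9, 9, 3, 3, 1, 1, 1] on {0,…,26}.
Σ(ℓ_i−1) = 27−7 = 20; sign = (−1)^20 = +1.

+1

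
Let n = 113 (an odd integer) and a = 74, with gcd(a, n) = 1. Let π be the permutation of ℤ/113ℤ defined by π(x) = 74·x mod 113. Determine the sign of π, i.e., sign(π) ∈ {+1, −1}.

-1

Start at x=33: 33 → 69 → 21 → 85 → 75 → 13 → 58 → … (one orbit).
2 cycles of lengths [112, 1].
n − c = 113 − 2 = 111; sign = (−1)^111 = -1.
Check: (74/113) = -1 by Zolotarev.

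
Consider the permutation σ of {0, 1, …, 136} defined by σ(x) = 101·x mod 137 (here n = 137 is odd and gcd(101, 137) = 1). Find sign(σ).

Start at x=98: 98 → 34 → 9 → 87 → 19 → 1 → 101 → … (one orbit).
Decompose π into cycles: lengths [68, 68, 1] (3 cycles, including the fixed point 0).
Σ(ℓ_i−1) = 137−3 = 134; sign = (−1)^134 = +1.
Zolotarev: (101|137) = +1, matching the cycle-count sign.

+1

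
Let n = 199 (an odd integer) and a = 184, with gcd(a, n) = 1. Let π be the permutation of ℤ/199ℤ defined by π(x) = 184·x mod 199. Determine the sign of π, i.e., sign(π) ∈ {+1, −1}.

+1

Trace 89: π^k(89) = [89, 58, 125, 115, 66, 5, 124] for k=0..6.
Cycle lengths of π_184 on ℤ/199ℤ: [99, 99, 1]; 3 cycles in total.
3 cycles on 199: each ℓ→(−1)^(ℓ−1), product (−1)^196 = +1.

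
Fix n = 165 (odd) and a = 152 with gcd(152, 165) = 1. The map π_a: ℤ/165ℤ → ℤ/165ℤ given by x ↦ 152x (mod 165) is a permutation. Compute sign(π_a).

Orbit of 38 under x↦152x: [38, 1, 152, 4, 113, 16, 122]… (length divides ord_165(152)).
Decompose π into cycles: lengths [20, 20, 20, 20, 20, 20, 10, 10, 5, 5, 4, 4, 4, 2, 1] (15 cycles, including the fixed point 0).
n − c = 165 − 15 = 150; sign = (−1)^150 = +1.
Check: (152/165) = +1 by Zolotarev.

+1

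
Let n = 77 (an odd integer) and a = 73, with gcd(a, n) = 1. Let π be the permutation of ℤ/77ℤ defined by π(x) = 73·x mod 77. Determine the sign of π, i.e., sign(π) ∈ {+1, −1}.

Start at x=61: 61 → 64 → 52 → 23 → 62 → 60 → 68 → … (one orbit).
5 cycles of lengths [30, 30, 10, 6, 1].
5 cycles on 77: each ℓ→(−1)^(ℓ−1), product (−1)^72 = +1.
Check: (73/77) = +1 by Zolotarev.

+1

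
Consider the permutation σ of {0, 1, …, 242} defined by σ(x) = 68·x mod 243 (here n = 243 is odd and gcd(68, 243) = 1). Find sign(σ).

Orbit of 46 under x↦68x: [46, 212, 79, 26, 67, 182, 226]… (length divides ord_243(68)).
Cycle lengths of π_68 on ℤ/243ℤ: [162, 54, 18, 6, 2, 1]; 6 cycles in total.
sign(π) = (−1)^{n − #cycles} = (−1)^{243−6} = (−1)^237 = -1.
(68|243)_J = -1 (Zolotarev's lemma cross-check).

-1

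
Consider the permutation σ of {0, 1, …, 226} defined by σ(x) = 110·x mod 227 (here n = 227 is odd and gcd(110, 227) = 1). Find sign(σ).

Trace 192: π^k(192) = [192, 9, 82, 167, 210, 173, 189] for k=0..6.
The orbit structure of x ↦ 110x mod 227: 3 orbits of sizes [113, 113, 1].
227 − 3 = 224 transpositions; sign(π) = (−1)^224 = +1.
Zolotarev: (110|227) = +1, matching the cycle-count sign.

+1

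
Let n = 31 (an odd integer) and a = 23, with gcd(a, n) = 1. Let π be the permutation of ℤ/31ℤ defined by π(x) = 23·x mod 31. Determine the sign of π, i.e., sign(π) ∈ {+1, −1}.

Start at x=29: 29 → 16 → 27 → 1 → 23 → 2 → 15 → … (one orbit).
Decompose π into cycles: lengths [10, 10, 10, 1] (4 cycles, including the fixed point 0).
31 − 4 = 27 transpositions; sign(π) = (−1)^27 = -1.

-1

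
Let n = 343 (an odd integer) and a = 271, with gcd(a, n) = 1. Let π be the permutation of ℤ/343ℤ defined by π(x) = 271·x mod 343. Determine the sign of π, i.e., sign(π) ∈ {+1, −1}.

Start at x=174: 174 → 163 → 269 → 183 → 201 → 277 → 293 → … (one orbit).
4 cycles of lengths [294, 42, 6, 1].
With 4 cycles on 343 points, sign = (−1)^{343−4} = -1.

-1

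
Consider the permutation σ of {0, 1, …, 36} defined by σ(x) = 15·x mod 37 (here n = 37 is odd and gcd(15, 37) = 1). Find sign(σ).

Orbit of 6 under x↦15x: [6, 16, 18, 11, 17, 33, 14]… (length divides ord_37(15)).
Cycle type of π: 36 + 1; total 2 cycles.
n − c = 37 − 2 = 35; sign = (−1)^35 = -1.
Check: (15/37) = -1 by Zolotarev.

-1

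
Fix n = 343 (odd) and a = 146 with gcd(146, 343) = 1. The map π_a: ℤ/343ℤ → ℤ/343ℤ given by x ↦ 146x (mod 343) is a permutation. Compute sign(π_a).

-1

Start at x=97: 97 → 99 → 48 → 148 → 342 → 197 → 293 → … (one orbit).
Cycle type of π: 14×21 + 2×24 + 1; total 46 cycles.
n − c = 343 − 46 = 297; sign = (−1)^297 = -1.
(146|343)_J = -1 (Zolotarev's lemma cross-check).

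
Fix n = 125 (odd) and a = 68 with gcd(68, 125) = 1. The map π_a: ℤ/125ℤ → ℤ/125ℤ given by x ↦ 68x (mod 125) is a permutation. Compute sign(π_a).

Start at x=68: 68 → 124 → 57 → 1 → 68 (one orbit).
The orbit structure of x ↦ 68x mod 125: 32 orbits of sizes [4, 4, 4, 4, 4, 4, 4, 4, 4, 4, 4, 4, 4, 4, 4, 4, 4, 4, 4, 4, 4, 4, 4, 4, 4, 4, 4, 4, 4, 4, 4, 1].
Σ(ℓ_i−1) = 125−32 = 93; sign = (−1)^93 = -1.

-1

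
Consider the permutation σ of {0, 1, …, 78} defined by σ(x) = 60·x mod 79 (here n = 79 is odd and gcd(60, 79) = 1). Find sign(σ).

Trace 33: π^k(33) = [33, 5, 63, 67, 70, 13, 69] for k=0..6.
Decompose π into cycles: lengths [78, 1] (2 cycles, including the fixed point 0).
With 2 cycles on 79 points, sign = (−1)^{79−2} = -1.
Zolotarev: (60|79) = -1, matching the cycle-count sign.

-1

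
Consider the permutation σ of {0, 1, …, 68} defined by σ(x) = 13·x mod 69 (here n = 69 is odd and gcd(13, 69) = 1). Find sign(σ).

Start at x=1: 1 → 13 → 31 → 58 → 64 → 4 → 52 → … (one orbit).
Decompose π into cycles: lengths [11, 11, 11, 11, 11, 11, 1, 1, 1] (9 cycles, including the fixed point 0).
sign(π) = (−1)^{n − #cycles} = (−1)^{69−9} = (−1)^60 = +1.
(13|69)_J = +1 (Zolotarev's lemma cross-check).

+1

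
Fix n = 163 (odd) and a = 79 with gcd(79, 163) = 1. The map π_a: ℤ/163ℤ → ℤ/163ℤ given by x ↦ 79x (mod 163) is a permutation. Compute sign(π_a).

Start at x=9: 9 → 59 → 97 → 2 → 158 → 94 → 91 → … (one orbit).
The orbit structure of x ↦ 79x mod 163: 2 orbits of sizes [162, 1].
2 cycles on 163: each ℓ→(−1)^(ℓ−1), product (−1)^161 = -1.

-1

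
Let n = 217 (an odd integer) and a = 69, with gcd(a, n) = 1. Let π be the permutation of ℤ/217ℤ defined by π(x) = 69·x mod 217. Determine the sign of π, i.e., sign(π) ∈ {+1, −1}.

-1

Start at x=132: 132 → 211 → 20 → 78 → 174 → 71 → 125 → … (one orbit).
12 cycles of lengths [30, 30, 30, 30, 30, 30, 15, 15, 2, 2, 2, 1].
Σ(ℓ_i−1) = 217−12 = 205; sign = (−1)^205 = -1.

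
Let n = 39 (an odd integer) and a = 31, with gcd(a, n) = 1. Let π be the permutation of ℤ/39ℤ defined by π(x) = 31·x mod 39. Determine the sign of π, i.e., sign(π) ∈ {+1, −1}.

-1

Orbit of 25 under x↦31x: [25, 34, 1, 31]… (length divides ord_39(31)).
The orbit structure of x ↦ 31x mod 39: 12 orbits of sizes [4, 4, 4, 4, 4, 4, 4, 4, 4, 1, 1, 1].
39 − 12 = 27 transpositions; sign(π) = (−1)^27 = -1.
The Jacobi symbol (31|39) = -1 (Zolotarev) agrees.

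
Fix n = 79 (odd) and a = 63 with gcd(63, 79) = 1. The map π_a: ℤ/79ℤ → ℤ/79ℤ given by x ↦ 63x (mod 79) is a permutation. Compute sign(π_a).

-1

Orbit of 22 under x↦63x: [22, 43, 23, 27, 42, 39, 8]… (length divides ord_79(63)).
2 cycles of lengths [78, 1].
Σ(ℓ_i−1) = 79−2 = 77; sign = (−1)^77 = -1.
The Jacobi symbol (63|79) = -1 (Zolotarev) agrees.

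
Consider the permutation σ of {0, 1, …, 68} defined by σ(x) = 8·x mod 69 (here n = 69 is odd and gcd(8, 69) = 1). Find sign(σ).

Start at x=58: 58 → 50 → 55 → 26 → 1 → 8 → 64 → … (one orbit).
Decompose π into cycles: lengths [22, 22, 11, 11, 2, 1] (6 cycles, including the fixed point 0).
Σ(ℓ_i−1) = 69−6 = 63; sign = (−1)^63 = -1.
(8|69)_J = -1 (Zolotarev's lemma cross-check).

-1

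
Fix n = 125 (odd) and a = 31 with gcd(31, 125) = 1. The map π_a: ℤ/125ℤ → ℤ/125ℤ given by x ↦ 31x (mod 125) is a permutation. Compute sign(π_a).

+1

Trace 96: π^k(96) = [96, 101, 6, 61, 16, 121, 1] for k=0..6.
Cycle type of π: 25×4 + 5×4 + 1×5; total 13 cycles.
n − c = 125 − 13 = 112; sign = (−1)^112 = +1.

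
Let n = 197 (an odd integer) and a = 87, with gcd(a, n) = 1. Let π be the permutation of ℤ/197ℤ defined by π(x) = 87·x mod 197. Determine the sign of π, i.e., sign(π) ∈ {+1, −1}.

Trace 164: π^k(164) = [164, 84, 19, 77, 1, 87, 83] for k=0..6.
Cycle type of π: 28×7 + 1; total 8 cycles.
197 − 8 = 189 transpositions; sign(π) = (−1)^189 = -1.
(87|197)_J = -1 (Zolotarev's lemma cross-check).

-1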